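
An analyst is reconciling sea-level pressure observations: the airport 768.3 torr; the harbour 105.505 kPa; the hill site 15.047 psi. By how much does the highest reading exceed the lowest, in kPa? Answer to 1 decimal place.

the airport: 768.3 mmHg = 102.432 kPa.
the hill site: 15.047 psi = 103.745 kPa.
Spread: 105.505 − 102.432 = 3.1 kPa.

3.1 kPa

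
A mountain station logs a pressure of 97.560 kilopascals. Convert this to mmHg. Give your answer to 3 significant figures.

732 mmHg

1 kPa = 7.50062 mmHg, so 97.560 × 7.50062 = 732 mmHg.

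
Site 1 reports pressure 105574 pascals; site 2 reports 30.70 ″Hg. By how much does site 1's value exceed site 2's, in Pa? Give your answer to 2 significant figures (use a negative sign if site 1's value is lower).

1600 Pa

site 2: 30.70 inHg = 103962.14 Pa.
Difference: 105574.00 − 103962.14 = 1600 Pa.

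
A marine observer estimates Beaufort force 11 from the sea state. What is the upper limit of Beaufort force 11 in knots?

Beaufort 11 (violent storm) spans 56–63 knots.

63 kt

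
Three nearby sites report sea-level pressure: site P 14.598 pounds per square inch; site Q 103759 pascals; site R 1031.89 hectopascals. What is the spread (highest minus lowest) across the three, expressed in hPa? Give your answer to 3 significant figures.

31.1 hPa

site P: 14.598 psi = 1006.497 hPa.
site Q: 103759 Pa = 1037.590 hPa.
Spread: 1037.590 − 1006.497 = 31.1 hPa.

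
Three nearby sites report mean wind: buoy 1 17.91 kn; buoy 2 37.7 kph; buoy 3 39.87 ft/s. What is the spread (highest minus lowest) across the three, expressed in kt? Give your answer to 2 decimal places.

5.71 kt

buoy 2: 37.7 km/h = 20.3564 kt.
buoy 3: 39.87 ft/s = 23.6223 kt.
Spread: 23.6223 − 17.9100 = 5.71 kt.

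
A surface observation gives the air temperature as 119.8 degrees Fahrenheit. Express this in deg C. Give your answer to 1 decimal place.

48.8 °C

°C = (°F − 32) × 5/9 = (119.8 − 32) / 1.8 = 48.8 °C.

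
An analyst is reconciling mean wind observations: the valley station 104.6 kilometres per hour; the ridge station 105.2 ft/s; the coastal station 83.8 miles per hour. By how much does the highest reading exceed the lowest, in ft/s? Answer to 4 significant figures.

27.58 ft/s

the valley station: 104.6 km/h = 95.3266 ft/s.
the coastal station: 83.8 mph = 122.9067 ft/s.
Spread: 122.9067 − 95.3266 = 27.58 ft/s.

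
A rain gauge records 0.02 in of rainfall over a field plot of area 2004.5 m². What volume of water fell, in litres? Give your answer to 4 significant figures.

1018 litres

Depth: 0.02 in × 25.4 = 0.508 mm.
1 mm over 1 m² is 1 L, so volume = 0.508 × 2004.5 = 1018.286 L ≈ 1018 L.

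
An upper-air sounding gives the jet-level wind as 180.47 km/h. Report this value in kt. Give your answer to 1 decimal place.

97.4 kt

1 km/h = 0.539957 kt, so 180.47 × 0.539957 = 97.4 kt.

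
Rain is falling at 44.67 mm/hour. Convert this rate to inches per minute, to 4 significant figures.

0.02931 in/minute

44.67 mm/hour × 0.0393701 in/mm × 0.0166667 hour/minute = 0.02931 in/minute.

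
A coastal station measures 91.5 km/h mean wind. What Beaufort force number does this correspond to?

91.5 km/h = 25.4 m/s, which is Beaufort 10 (storm, 24.5–28.4 m/s).

Beaufort force 10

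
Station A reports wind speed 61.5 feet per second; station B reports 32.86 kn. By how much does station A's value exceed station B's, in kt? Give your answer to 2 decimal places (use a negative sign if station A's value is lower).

station A: 61.5 ft/s = 36.4378 kt.
Difference: 36.4378 − 32.8600 = 3.58 kt.

3.58 kt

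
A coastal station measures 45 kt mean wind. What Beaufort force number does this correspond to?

Beaufort force 9

45 kt lies in the Beaufort 9 band (strong gale, 41–47 kt).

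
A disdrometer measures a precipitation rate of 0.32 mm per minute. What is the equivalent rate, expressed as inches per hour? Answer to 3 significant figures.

0.756 in/hour

0.32 mm/minute × 0.0393701 in/mm × 60 minute/hour = 0.756 in/hour.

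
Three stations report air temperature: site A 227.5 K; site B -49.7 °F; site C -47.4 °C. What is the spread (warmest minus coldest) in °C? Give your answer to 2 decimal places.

2.01 °C

site A: 227.5 K = -45.650 °C.
site B: -49.7 °F = -45.389 °C.
Spread: (-45.389) − (-47.400) = 2.011 °C.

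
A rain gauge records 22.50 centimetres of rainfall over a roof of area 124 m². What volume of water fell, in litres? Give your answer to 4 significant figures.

Depth: 22.50 cm × 10 = 225 mm.
1 mm over 1 m² is 1 L, so volume = 225 × 124 = 27900 L.

27900 litres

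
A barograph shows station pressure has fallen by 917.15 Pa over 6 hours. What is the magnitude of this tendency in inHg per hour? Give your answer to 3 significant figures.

917.15 Pa / 6 h × 0.0002953 inHg/Pa = 0.0451 inHg/h.

0.0451 inHg per hour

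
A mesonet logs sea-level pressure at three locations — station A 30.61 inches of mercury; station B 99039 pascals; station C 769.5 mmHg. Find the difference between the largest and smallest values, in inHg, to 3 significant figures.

station B: 99039 Pa = 29.2462 inHg.
station C: 769.5 mmHg = 30.2953 inHg.
Spread: 30.6100 − 29.2462 = 1.36 inHg.

1.36 inHg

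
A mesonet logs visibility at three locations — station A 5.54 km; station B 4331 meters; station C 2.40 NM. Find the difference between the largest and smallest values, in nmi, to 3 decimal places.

0.653 nmi

station A: 5.54 km = 2.99136 nmi.
station B: 4331 m = 2.33855 nmi.
Spread: 2.99136 − 2.33855 = 0.653 nmi.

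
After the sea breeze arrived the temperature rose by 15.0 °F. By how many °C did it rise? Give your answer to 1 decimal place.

A change of 1 °C equals a change of 1.8 °F: Δ°C = 15.0 × 0.5556 = 8.3 °C.

8.3 °C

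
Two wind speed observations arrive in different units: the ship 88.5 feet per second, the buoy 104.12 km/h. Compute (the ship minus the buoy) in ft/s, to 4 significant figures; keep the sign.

-6.389 ft/s

the buoy: 104.12 km/h = 94.88918 ft/s.
Difference: 88.50000 − 94.88918 = -6.389 ft/s.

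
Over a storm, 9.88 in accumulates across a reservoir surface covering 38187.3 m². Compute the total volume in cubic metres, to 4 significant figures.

9583 cubic metres

Depth: 9.88 in × 25.4 = 250.952 mm.
1 mm over 1 m² is 1 L, so volume = 250.952 × 38187.3 = 9583179.3 L = 9583 m³.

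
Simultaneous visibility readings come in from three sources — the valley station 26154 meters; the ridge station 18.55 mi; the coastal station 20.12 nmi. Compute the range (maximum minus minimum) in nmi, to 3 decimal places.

the valley station: 26154 m = 14.12203 nmi.
the ridge station: 18.55 SM = 16.11951 nmi.
Spread: 20.12000 − 14.12203 = 5.998 nmi.

5.998 nmi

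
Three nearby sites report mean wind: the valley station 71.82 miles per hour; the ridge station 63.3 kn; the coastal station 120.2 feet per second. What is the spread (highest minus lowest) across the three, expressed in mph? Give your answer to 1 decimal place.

10.1 mph

the ridge station: 63.3 kt = 72.844 mph.
the coastal station: 120.2 ft/s = 81.955 mph.
Spread: 81.955 − 71.820 = 10.1 mph.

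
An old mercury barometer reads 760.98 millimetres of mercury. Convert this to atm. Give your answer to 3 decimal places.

1 mmHg = 0.00131579 atm, so 760.98 × 0.00131579 = 1.001 atm.

1.001 atm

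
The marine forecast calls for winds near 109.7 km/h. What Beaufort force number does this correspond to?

Beaufort force 11

109.7 km/h = 30.5 m/s, which is Beaufort 11 (violent storm, 28.5–32.6 m/s).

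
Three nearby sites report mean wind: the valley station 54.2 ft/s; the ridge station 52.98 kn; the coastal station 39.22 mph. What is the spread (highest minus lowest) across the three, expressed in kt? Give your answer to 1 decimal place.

20.9 kt

the valley station: 54.2 ft/s = 32.113 kt.
the coastal station: 39.22 mph = 34.081 kt.
Spread: 52.980 − 32.113 = 20.9 kt.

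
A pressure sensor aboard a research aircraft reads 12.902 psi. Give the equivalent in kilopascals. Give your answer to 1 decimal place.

89.0 kPa

1 psi = 6.89476 kPa, so 12.902 × 6.89476 = 89.0 kPa.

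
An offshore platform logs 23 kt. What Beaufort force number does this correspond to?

23 kt lies in the Beaufort 6 band (strong breeze, 22–27 kt).

Beaufort force 6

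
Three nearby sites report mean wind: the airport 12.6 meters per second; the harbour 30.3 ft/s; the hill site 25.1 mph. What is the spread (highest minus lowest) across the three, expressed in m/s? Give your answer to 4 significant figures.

the harbour: 30.3 ft/s = 9.23544 m/s.
the hill site: 25.1 mph = 11.22070 m/s.
Spread: 12.60000 − 9.23544 = 3.365 m/s.

3.365 m/s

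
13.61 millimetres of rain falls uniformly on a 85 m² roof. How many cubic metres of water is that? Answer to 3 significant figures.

1 mm over 1 m² is 1 L, so volume = 13.61 × 85 = 1156.85 L = 1.16 m³.

1.16 cubic metres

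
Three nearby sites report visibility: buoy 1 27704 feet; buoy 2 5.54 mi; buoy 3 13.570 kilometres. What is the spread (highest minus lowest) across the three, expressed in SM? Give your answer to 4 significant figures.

buoy 1: 27704 ft = 5.24697 SM.
buoy 3: 13.570 km = 8.43201 SM.
Spread: 8.43201 − 5.24697 = 3.185 SM.

3.185 SM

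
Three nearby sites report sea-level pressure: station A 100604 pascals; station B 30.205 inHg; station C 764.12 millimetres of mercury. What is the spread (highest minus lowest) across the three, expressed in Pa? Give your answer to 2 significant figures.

1700 Pa

station B: 30.205 inHg = 102285.88 Pa.
station C: 764.12 mmHg = 101874.30 Pa.
Spread: 102285.88 − 100604.00 = 1700 Pa.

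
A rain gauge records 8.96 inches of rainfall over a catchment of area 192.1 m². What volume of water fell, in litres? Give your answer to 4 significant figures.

43720 litres

Depth: 8.96 in × 25.4 = 227.584 mm.
1 mm over 1 m² is 1 L, so volume = 227.584 × 192.1 = 43718.886 L ≈ 43720 L.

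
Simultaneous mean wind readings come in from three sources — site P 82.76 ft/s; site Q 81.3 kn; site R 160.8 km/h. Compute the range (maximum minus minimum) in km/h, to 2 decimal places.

69.99 km/h

site P: 82.76 ft/s = 90.8109 km/h.
site Q: 81.3 kt = 150.5676 km/h.
Spread: 160.8000 − 90.8109 = 69.99 km/h.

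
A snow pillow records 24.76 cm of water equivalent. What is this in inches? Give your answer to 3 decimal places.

9.748 in

1 cm = 0.393701 in, so 24.76 × 0.393701 = 9.748 in.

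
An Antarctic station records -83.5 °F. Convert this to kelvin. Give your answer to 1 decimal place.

209.0 K

First to °C: -64.17 °C.
Then to K: 209.0 K.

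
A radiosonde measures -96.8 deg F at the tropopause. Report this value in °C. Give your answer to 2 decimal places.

°C = (°F − 32) × 5/9 = (-96.8 − 32) / 1.8 = -71.56 °C.

-71.56 °C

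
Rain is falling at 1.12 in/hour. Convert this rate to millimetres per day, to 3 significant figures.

683 mm/day

1.12 in/hour × 25.4 mm/in × 24 hour/day = 683 mm/day.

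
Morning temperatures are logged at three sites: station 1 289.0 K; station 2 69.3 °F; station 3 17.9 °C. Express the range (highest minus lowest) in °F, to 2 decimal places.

station 1: 289.0 K = 15.850 °C.
station 2: 69.3 °F = 20.722 °C.
Spread: 20.722 − 15.850 = 4.872 °C = 8.77 °F.

8.77 °F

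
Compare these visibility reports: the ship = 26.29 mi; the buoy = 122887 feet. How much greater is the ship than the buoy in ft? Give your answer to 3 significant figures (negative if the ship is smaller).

15900 ft

the ship: 26.29 SM = 138811.20 ft.
Difference: 138811.20 − 122887.00 = 15900 ft.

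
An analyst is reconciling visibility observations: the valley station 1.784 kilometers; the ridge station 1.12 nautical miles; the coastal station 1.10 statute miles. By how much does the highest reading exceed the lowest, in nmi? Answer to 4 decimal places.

the valley station: 1.784 km = 0.963283 nmi.
the coastal station: 1.10 SM = 0.955874 nmi.
Spread: 1.120000 − 0.955874 = 0.1641 nmi.

0.1641 nmi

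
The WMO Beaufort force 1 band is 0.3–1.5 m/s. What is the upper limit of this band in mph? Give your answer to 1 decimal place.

0.3–1.5 m/s × 2.237 = 0.7–3.4 mph.

3.4 mph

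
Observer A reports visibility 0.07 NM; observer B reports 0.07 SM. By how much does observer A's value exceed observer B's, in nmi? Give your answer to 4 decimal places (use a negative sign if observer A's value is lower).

0.0092 nmi

observer B: 0.07 SM = 0.060828 nmi.
Difference: 0.070000 − 0.060828 = 0.0092 nmi.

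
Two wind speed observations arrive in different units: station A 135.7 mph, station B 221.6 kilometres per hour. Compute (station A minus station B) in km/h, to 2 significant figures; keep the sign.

station A: 135.7 mph = 218.388 km/h.
Difference: 218.388 − 221.600 = -3.2 km/h.

-3.2 km/h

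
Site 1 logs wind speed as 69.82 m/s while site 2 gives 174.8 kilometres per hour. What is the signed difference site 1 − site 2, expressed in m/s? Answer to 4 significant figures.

21.26 m/s

site 2: 174.8 km/h = 48.5556 m/s.
Difference: 69.8200 − 48.5556 = 21.26 m/s.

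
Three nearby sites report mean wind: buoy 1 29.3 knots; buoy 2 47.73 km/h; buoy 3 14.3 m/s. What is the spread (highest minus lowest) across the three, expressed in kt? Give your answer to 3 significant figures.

buoy 2: 47.73 km/h = 25.7721 kt.
buoy 3: 14.3 m/s = 27.7970 kt.
Spread: 29.3000 − 25.7721 = 3.53 kt.

3.53 kt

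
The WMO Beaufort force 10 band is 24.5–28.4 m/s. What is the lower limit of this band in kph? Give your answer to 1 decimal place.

24.5–28.4 m/s × 3.6 = 88.2–102.2 km/h.

88.2 km/h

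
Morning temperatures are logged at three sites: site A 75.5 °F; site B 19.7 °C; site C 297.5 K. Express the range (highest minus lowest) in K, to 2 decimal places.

site A: 75.5 °F = 24.167 °C.
site C: 297.5 K = 24.350 °C.
Spread: 24.350 − 19.700 = 4.650 °C.

4.65 K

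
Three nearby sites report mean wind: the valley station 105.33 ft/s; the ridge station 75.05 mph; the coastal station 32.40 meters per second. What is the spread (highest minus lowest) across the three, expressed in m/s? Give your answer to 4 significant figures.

1.446 m/s

the valley station: 105.33 ft/s = 32.10458 m/s.
the ridge station: 75.05 mph = 33.55035 m/s.
Spread: 33.55035 − 32.10458 = 1.446 m/s.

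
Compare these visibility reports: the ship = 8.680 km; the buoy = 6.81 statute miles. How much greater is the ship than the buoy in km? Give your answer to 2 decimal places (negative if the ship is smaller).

-2.28 km

the buoy: 6.81 SM = 10.9596 km.
Difference: 8.6800 − 10.9596 = -2.28 km.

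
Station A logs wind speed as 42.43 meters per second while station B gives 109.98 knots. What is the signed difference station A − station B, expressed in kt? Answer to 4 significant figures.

station A: 42.43 m/s = 82.4773 kt.
Difference: 82.4773 − 109.9800 = -27.50 kt.

-27.50 kt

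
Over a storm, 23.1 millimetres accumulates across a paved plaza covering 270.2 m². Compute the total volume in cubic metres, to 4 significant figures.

6.242 cubic metres

1 mm over 1 m² is 1 L, so volume = 23.1 × 270.2 = 6241.62 L = 6.242 m³.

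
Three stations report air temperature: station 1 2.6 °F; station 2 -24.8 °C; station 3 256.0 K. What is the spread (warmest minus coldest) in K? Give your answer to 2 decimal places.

8.47 K

station 1: 2.6 °F = -16.333 °C.
station 3: 256.0 K = -17.150 °C.
Spread: (-16.333) − (-24.800) = 8.467 °C.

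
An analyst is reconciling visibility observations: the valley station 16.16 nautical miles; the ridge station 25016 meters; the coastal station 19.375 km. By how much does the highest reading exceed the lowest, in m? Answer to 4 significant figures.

10550 m

the valley station: 16.16 nmi = 29928.32 m.
the coastal station: 19.375 km = 19375.00 m.
Spread: 29928.32 − 19375.00 = 10550 m.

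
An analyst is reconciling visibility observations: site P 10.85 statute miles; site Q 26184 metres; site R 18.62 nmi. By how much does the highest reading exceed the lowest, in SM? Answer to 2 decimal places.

site Q: 26184 m = 16.2700 SM.
site R: 18.62 nmi = 21.4275 SM.
Spread: 21.4275 − 10.8500 = 10.58 SM.

10.58 SM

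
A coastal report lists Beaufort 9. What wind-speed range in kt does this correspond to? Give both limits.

Beaufort 9 (strong gale) spans 41–47 knots.

41 to 47 kt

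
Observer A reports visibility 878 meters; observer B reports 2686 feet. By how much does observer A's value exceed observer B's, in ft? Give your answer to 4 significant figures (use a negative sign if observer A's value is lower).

observer A: 878 m = 2880.577 ft.
Difference: 2880.577 − 2686.000 = 194.6 ft.

194.6 ft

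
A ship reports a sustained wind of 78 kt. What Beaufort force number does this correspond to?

78 kt lies in the Beaufort 12 band (hurricane force, ≥64 kt).

Beaufort force 12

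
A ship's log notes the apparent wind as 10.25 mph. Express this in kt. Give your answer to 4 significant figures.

8.907 kt

1 mph = 0.868976 kt, so 10.25 × 0.868976 = 8.907 kt.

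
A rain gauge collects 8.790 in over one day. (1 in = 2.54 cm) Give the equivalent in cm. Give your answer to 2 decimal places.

22.33 cm

1 in = 2.54 cm, so 8.790 × 2.54 = 22.33 cm.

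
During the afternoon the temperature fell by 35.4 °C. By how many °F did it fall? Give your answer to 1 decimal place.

63.7 °F

A change of 1 °C equals a change of 1.8 °F: Δ°F = 35.4 × 1.8 = 63.7 °F.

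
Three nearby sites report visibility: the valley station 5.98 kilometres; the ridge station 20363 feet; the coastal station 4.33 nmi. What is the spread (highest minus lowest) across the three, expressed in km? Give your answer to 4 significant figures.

2.039 km

the ridge station: 20363 ft = 6.20664 km.
the coastal station: 4.33 nmi = 8.01916 km.
Spread: 8.01916 − 5.98000 = 2.039 km.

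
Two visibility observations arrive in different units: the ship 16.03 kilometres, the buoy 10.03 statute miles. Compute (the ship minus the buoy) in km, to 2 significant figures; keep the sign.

-0.11 km

the buoy: 10.03 SM = 16.1417 km.
Difference: 16.0300 − 16.1417 = -0.11 km.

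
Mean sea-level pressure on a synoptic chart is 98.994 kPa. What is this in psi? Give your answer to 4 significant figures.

1 kPa = 0.145038 psi, so 98.994 × 0.145038 = 14.36 psi.

14.36 psi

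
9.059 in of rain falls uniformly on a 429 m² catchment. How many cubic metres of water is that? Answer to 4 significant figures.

98.71 cubic metres

Depth: 9.059 in × 25.4 = 230.0986 mm.
1 mm over 1 m² is 1 L, so volume = 230.0986 × 429 = 98712.299 L = 98.71 m³.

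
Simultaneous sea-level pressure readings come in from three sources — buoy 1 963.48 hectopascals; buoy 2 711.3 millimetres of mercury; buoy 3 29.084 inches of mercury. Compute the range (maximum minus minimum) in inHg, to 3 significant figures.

buoy 1: 963.48 hPa = 28.4515 inHg.
buoy 2: 711.3 mmHg = 28.0039 inHg.
Spread: 29.0840 − 28.0039 = 1.08 inHg.

1.08 inHg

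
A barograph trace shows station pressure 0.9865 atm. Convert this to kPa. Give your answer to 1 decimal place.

1 atm = 101.325 kPa, so 0.9865 × 101.325 = 100.0 kPa.

100.0 kPa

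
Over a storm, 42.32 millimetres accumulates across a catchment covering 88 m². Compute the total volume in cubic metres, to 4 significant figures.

3.724 cubic metres

1 mm over 1 m² is 1 L, so volume = 42.32 × 88 = 3724.16 L = 3.724 m³.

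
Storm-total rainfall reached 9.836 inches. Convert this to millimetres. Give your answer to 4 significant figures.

249.8 mm

1 in = 25.4 mm, so 9.836 × 25.4 = 249.8 mm.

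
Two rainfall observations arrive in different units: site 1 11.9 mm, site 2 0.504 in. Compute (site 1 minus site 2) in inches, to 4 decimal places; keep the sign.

site 1: 11.9 mm = 0.468504 in.
Difference: 0.468504 − 0.504000 = -0.0355 in.

-0.0355 in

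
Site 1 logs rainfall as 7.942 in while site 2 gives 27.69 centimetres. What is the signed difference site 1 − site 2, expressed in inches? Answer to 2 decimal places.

-2.96 in

site 2: 27.69 cm = 10.9016 in.
Difference: 7.9420 − 10.9016 = -2.96 in.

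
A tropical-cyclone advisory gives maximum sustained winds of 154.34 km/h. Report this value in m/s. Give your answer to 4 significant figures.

42.87 m/s

1 km/h = 0.277778 m/s, so 154.34 × 0.277778 = 42.87 m/s.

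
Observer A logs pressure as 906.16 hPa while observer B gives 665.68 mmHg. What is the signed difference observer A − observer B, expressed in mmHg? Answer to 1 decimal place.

14.0 mmHg

observer A: 906.16 hPa = 679.676 mmHg.
Difference: 679.676 − 665.680 = 14.0 mmHg.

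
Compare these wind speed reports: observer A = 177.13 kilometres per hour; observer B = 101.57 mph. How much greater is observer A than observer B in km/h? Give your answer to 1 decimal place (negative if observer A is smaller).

observer B: 101.57 mph = 163.461 km/h.
Difference: 177.130 − 163.461 = 13.7 km/h.

13.7 km/h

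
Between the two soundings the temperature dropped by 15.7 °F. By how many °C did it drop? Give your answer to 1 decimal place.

8.7 °C

For a temperature change the 32° offset cancels: Δ°C = 15.7 × 0.5556 = 8.7 °C.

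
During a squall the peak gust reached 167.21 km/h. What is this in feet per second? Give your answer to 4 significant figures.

152.4 ft/s

1 km/h = 0.911344 ft/s, so 167.21 × 0.911344 = 152.4 ft/s.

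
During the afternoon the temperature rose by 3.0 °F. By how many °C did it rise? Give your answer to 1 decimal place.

1.7 °C

Converting a difference, only the 9/5 scale factor applies: Δ°C = 3.0 × 0.5556 = 1.7 °C.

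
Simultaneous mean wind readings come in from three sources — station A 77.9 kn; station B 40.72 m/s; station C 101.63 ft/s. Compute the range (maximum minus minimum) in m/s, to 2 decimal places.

9.74 m/s

station A: 77.9 kt = 40.0752 m/s.
station C: 101.63 ft/s = 30.9768 m/s.
Spread: 40.7200 − 30.9768 = 9.74 m/s.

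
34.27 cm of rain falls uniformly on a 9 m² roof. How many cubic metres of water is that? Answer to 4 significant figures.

Depth: 34.27 cm × 10 = 342.7 mm.
1 mm over 1 m² is 1 L, so volume = 342.7 × 9 = 3084.3 L = 3.084 m³.

3.084 cubic metres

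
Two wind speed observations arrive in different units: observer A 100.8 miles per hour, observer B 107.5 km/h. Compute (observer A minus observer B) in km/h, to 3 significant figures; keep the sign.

54.7 km/h

observer A: 100.8 mph = 162.222 km/h.
Difference: 162.222 − 107.500 = 54.7 km/h.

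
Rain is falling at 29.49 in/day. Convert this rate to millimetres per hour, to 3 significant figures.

29.49 in/day × 25.4 mm/in × 0.0416667 day/hour = 31.2 mm/hour.

31.2 mm/hour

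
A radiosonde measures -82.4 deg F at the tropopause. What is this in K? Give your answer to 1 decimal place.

209.6 K

First to °C: -63.56 °C.
Then to K: 209.6 K.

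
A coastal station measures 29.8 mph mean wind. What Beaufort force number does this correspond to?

29.8 mph = 13.3 m/s, which is Beaufort 6 (strong breeze, 10.8–13.8 m/s).

Beaufort force 6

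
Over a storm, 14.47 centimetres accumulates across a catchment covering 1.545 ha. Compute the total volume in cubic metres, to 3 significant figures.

Depth: 14.47 cm × 10 = 144.7 mm.
Area: 1.545 ha = 15450 m².
1 mm over 1 m² is 1 L, so volume = 144.7 × 15450 = 2235615 L = 2240 m³.

2240 cubic metres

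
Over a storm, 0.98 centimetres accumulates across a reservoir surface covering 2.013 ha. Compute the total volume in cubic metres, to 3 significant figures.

197 cubic metres

Depth: 0.98 cm × 10 = 9.8 mm.
Area: 2.013 ha = 20130 m².
1 mm over 1 m² is 1 L, so volume = 9.8 × 20130 = 197274 L = 197 m³.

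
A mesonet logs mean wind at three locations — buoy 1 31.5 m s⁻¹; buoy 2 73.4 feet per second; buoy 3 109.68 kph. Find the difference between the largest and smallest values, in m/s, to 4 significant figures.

9.128 m/s

buoy 2: 73.4 ft/s = 22.37232 m/s.
buoy 3: 109.68 km/h = 30.46667 m/s.
Spread: 31.50000 − 22.37232 = 9.128 m/s.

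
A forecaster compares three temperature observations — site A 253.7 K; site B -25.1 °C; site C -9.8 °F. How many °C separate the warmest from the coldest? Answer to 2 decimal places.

site A: 253.7 K = -19.450 °C.
site C: -9.8 °F = -23.222 °C.
Spread: (-19.450) − (-25.100) = 5.650 °C.

5.65 °C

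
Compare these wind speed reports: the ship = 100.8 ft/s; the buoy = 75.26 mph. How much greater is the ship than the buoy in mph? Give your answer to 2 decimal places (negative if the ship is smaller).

the ship: 100.8 ft/s = 68.7273 mph.
Difference: 68.7273 − 75.2600 = -6.53 mph.

-6.53 mph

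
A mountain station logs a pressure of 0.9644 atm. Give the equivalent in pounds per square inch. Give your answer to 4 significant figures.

1 atm = 14.6959 psi, so 0.9644 × 14.6959 = 14.17 psi.

14.17 psi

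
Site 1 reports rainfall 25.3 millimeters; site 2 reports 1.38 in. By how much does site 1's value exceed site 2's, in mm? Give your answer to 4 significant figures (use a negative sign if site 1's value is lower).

site 2: 1.38 in = 35.05200 mm.
Difference: 25.30000 − 35.05200 = -9.752 mm.

-9.752 mm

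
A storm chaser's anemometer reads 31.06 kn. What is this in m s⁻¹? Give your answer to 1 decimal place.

16.0 m/s

1 kt = 0.514444 m/s, so 31.06 × 0.514444 = 16.0 m/s.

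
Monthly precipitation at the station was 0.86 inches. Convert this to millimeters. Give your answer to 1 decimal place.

1 in = 25.4 mm, so 0.86 × 25.4 = 21.8 mm.

21.8 mm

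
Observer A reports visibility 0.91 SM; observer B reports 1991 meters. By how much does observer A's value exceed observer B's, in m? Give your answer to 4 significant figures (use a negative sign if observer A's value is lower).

-526.5 m

observer A: 0.91 SM = 1464.503 m.
Difference: 1464.503 − 1991.000 = -526.5 m.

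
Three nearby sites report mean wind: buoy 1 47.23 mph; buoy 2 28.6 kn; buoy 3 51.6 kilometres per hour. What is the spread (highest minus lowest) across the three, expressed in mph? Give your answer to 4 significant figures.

15.17 mph

buoy 2: 28.6 kt = 32.9123 mph.
buoy 3: 51.6 km/h = 32.0628 mph.
Spread: 47.2300 − 32.0628 = 15.17 mph.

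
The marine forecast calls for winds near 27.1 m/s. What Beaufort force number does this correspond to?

Beaufort force 10

27.1 m/s lies in the Beaufort 10 band (storm, 24.5–28.4 m/s).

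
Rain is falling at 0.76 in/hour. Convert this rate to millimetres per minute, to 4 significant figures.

0.3217 mm/minute

0.76 in/hour × 25.4 mm/in × 0.0166667 hour/minute = 0.3217 mm/minute.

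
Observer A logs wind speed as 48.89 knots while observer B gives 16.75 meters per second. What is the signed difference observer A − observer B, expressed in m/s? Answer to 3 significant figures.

8.40 m/s

observer A: 48.89 kt = 25.1512 m/s.
Difference: 25.1512 − 16.7500 = 8.40 m/s.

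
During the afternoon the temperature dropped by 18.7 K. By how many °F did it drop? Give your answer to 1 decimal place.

A change of 1 °C equals a change of 1.8 °F: Δ°F = 18.7 × 1.8 = 33.7 °F.

33.7 °F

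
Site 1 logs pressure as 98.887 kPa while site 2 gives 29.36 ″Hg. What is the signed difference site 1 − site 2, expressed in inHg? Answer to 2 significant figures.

-0.16 inHg

site 1: 98.887 kPa = 29.2013 inHg.
Difference: 29.2013 − 29.3600 = -0.16 inHg.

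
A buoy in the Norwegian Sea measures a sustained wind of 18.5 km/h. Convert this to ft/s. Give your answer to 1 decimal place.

16.9 ft/s

1 km/h = 0.911344 ft/s, so 18.5 × 0.911344 = 16.9 ft/s.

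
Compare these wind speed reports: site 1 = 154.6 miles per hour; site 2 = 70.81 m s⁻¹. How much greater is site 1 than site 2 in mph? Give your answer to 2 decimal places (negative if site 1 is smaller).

-3.80 mph

site 2: 70.81 m/s = 158.3975 mph.
Difference: 154.6000 − 158.3975 = -3.80 mph.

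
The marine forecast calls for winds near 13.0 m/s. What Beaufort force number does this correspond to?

13.0 m/s lies in the Beaufort 6 band (strong breeze, 10.8–13.8 m/s).

Beaufort force 6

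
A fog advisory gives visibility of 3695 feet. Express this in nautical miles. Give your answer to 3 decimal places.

0.608 nmi

1 ft = 0.000164579 nmi, so 3695 × 0.000164579 = 0.608 nmi.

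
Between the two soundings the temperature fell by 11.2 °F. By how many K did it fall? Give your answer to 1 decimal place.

6.2 K

A change of 1 °C equals a change of 1.8 °F: ΔK = 11.2 × 0.5556 = 6.2 K.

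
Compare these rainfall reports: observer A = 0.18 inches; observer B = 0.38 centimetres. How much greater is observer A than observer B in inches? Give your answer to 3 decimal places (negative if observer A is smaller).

0.030 in

observer B: 0.38 cm = 0.14961 in.
Difference: 0.18000 − 0.14961 = 0.030 in.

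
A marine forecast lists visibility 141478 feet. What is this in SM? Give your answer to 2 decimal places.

26.80 SM

1 ft = 0.000189394 SM, so 141478 × 0.000189394 = 26.80 SM.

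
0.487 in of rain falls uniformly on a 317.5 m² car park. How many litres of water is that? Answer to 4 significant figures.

Depth: 0.487 in × 25.4 = 12.3698 mm.
1 mm over 1 m² is 1 L, so volume = 12.3698 × 317.5 = 3927.4115 L ≈ 3927 L.

3927 litres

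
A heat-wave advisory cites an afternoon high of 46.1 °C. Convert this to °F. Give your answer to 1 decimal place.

115.0 °F

°F = °C × 9/5 + 32 = 46.1 × 1.8 + 32 = 115.0 °F.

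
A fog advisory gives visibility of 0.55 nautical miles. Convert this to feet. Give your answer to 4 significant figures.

3342 ft

1 nmi = 6076.12 ft, so 0.55 × 6076.12 = 3342 ft.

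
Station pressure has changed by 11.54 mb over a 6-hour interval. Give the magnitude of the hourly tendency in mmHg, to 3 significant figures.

1.44 mmHg per hour

11.54 mb / 6 h × 0.750062 mmHg/mb = 1.44 mmHg/h.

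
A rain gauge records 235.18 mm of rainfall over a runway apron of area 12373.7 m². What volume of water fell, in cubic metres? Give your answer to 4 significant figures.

1 mm over 1 m² is 1 L, so volume = 235.18 × 12373.7 = 2910046.8 L = 2910 m³.

2910 cubic metres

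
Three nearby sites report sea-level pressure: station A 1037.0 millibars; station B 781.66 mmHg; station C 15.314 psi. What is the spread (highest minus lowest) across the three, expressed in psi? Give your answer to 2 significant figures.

station A: 1037.0 mb = 15.0404 psi.
station B: 781.66 mmHg = 15.1148 psi.
Spread: 15.3140 − 15.0404 = 0.27 psi.

0.27 psi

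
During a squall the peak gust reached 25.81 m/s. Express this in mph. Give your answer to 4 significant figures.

57.74 mph

1 m/s = 2.23694 mph, so 25.81 × 2.23694 = 57.74 mph.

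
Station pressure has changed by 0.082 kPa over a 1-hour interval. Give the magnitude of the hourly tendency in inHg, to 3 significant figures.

0.082 kPa / 1 h × 0.2953 inHg/kPa = 0.0242 inHg/h.

0.0242 inHg per hour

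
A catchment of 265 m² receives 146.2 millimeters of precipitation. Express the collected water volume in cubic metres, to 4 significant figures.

1 mm over 1 m² is 1 L, so volume = 146.2 × 265 = 38743 L = 38.74 m³.

38.74 cubic metres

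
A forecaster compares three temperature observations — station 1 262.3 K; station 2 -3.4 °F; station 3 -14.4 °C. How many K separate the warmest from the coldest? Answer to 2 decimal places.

station 1: 262.3 K = -10.850 °C.
station 2: -3.4 °F = -19.667 °C.
Spread: (-10.850) − (-19.667) = 8.817 °C.

8.82 K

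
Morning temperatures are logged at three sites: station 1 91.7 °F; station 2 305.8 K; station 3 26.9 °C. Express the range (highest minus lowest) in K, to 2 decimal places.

6.27 K

station 1: 91.7 °F = 33.167 °C.
station 2: 305.8 K = 32.650 °C.
Spread: 33.167 − 26.900 = 6.267 °C.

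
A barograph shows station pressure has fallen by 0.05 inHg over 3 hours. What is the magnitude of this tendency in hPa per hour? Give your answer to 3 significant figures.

0.05 inHg / 3 h × 33.8639 hPa/inHg = 0.564 hPa/h.

0.564 hPa per hour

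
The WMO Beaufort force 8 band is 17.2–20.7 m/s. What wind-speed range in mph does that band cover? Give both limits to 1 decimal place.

38.5 to 46.3 mph

17.2–20.7 m/s × 2.237 = 38.5–46.3 mph.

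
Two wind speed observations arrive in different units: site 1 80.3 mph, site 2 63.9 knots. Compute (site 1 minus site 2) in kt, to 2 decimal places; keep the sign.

5.88 kt

site 1: 80.3 mph = 69.7788 kt.
Difference: 69.7788 − 63.9000 = 5.88 kt.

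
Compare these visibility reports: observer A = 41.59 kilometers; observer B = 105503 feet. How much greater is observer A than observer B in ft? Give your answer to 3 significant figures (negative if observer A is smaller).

30900 ft

observer A: 41.59 km = 136450.13 ft.
Difference: 136450.13 − 105503.00 = 30900 ft.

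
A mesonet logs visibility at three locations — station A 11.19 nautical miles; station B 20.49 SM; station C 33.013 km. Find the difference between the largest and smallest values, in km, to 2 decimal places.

station A: 11.19 nmi = 20.7239 km.
station B: 20.49 SM = 32.9755 km.
Spread: 33.0130 − 20.7239 = 12.29 km.

12.29 km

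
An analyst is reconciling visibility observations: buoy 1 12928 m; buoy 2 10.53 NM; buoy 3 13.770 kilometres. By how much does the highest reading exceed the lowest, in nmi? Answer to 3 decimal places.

3.549 nmi

buoy 1: 12928 m = 6.98056 nmi.
buoy 3: 13.770 km = 7.43521 nmi.
Spread: 10.53000 − 6.98056 = 3.549 nmi.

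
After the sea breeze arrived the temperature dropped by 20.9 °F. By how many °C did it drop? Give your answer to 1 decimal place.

11.6 °C

For a temperature change the 32° offset cancels: Δ°C = 20.9 × 0.5556 = 11.6 °C.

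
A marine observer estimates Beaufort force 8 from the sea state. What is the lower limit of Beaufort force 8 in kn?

Beaufort 8 (gale) spans 34–40 knots.

34 kt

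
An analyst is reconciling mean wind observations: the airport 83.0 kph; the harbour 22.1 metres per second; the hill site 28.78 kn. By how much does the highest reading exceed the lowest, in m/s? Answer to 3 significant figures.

the airport: 83.0 km/h = 23.0556 m/s.
the hill site: 28.78 kt = 14.8057 m/s.
Spread: 23.0556 − 14.8057 = 8.25 m/s.

8.25 m/s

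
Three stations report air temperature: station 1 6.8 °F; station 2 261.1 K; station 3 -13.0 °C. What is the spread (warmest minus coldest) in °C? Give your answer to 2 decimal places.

1.95 °C

station 1: 6.8 °F = -14.000 °C.
station 2: 261.1 K = -12.050 °C.
Spread: (-12.050) − (-14.000) = 1.950 °C.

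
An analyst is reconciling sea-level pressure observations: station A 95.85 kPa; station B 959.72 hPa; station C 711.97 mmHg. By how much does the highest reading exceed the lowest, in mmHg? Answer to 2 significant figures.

7.9 mmHg

station A: 95.85 kPa = 718.934 mmHg.
station B: 959.72 hPa = 719.849 mmHg.
Spread: 719.849 − 711.970 = 7.9 mmHg.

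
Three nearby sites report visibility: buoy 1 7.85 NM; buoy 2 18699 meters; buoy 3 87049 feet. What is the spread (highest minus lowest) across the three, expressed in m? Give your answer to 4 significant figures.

11990 m

buoy 1: 7.85 nmi = 14538.20 m.
buoy 3: 87049 ft = 26532.54 m.
Spread: 26532.54 − 14538.20 = 11990 m.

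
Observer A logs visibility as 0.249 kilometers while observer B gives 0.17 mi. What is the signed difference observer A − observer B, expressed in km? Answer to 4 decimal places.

observer B: 0.17 SM = 0.273588 km.
Difference: 0.249000 − 0.273588 = -0.0246 km.

-0.0246 km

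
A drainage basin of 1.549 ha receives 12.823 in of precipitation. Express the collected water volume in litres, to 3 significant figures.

5050000 litres

Depth: 12.823 in × 25.4 = 325.7042 mm.
Area: 1.549 ha = 15490 m².
1 mm over 1 m² is 1 L, so volume = 325.7042 × 15490 = 5045158.1 L ≈ 5050000 L.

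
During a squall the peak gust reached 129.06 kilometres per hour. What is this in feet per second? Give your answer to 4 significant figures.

1 km/h = 0.911344 ft/s, so 129.06 × 0.911344 = 117.6 ft/s.

117.6 ft/s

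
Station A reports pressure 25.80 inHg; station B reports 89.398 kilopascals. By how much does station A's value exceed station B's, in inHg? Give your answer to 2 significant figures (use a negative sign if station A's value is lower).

-0.60 inHg

station B: 89.398 kPa = 26.3992 inHg.
Difference: 25.8000 − 26.3992 = -0.60 inHg.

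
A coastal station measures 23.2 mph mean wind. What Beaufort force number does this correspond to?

Beaufort force 5

23.2 mph = 10.4 m/s, which is Beaufort 5 (fresh breeze, 8.0–10.7 m/s).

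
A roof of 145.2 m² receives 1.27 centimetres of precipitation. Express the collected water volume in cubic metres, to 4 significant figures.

1.844 cubic metres

Depth: 1.27 cm × 10 = 12.7 mm.
1 mm over 1 m² is 1 L, so volume = 12.7 × 145.2 = 1844.04 L = 1.844 m³.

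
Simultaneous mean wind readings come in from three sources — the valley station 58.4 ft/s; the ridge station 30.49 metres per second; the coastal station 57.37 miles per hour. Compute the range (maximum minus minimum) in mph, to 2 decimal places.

28.39 mph

the valley station: 58.4 ft/s = 39.8182 mph.
the ridge station: 30.49 m/s = 68.2042 mph.
Spread: 68.2042 − 39.8182 = 28.39 mph.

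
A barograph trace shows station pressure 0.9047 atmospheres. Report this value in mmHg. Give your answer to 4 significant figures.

1 atm = 760 mmHg, so 0.9047 × 760 = 687.6 mmHg.

687.6 mmHg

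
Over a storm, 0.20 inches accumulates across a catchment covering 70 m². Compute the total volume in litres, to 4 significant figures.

355.6 litres

Depth: 0.20 in × 25.4 = 5.08 mm.
1 mm over 1 m² is 1 L, so volume = 5.08 × 70 = 355.6 L.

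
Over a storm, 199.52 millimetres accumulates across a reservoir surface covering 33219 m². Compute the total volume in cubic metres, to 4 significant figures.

6628 cubic metres

1 mm over 1 m² is 1 L, so volume = 199.52 × 33219 = 6627854.9 L = 6628 m³.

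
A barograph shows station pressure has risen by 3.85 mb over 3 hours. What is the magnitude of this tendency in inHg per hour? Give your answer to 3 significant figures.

0.0379 inHg per hour

3.85 mb / 3 h × 0.02953 inHg/mb = 0.0379 inHg/h.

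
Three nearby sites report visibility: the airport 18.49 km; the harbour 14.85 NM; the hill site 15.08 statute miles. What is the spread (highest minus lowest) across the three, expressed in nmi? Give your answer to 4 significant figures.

4.866 nmi

the airport: 18.49 km = 9.98380 nmi.
the hill site: 15.08 SM = 13.10416 nmi.
Spread: 14.85000 − 9.98380 = 4.866 nmi.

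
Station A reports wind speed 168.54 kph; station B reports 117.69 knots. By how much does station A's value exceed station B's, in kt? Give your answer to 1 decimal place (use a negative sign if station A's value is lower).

station A: 168.54 km/h = 91.004 kt.
Difference: 91.004 − 117.690 = -26.7 kt.

-26.7 kt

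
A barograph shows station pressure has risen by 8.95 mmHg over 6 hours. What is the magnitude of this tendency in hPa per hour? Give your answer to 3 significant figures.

1.99 hPa per hour

8.95 mmHg / 6 h × 1.33322 hPa/mmHg = 1.99 hPa/h.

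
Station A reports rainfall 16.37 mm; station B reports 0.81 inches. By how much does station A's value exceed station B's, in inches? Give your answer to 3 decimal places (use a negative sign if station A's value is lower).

station A: 16.37 mm = 0.64449 in.
Difference: 0.64449 − 0.81000 = -0.166 in.

-0.166 in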